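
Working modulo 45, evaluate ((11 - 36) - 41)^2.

36

11 - 36 = -25 ≡ 20 (mod 45)
20 - 41 = -21 ≡ 24 (mod 45)
(24)^2 ≡ 36 (mod 45)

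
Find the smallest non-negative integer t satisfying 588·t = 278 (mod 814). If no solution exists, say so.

gcd(588, 814) = 2, and 2 | 278, so solutions exist.
Divide through by 2: 294·t ≡ 139 mod 407.
294⁻¹ ≡ 18 (mod 407).
t ≡ 18·139 ≡ 60 (mod 407).
The smallest non-negative solution is t = 60.

60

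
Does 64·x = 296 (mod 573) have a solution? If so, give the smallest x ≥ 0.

gcd(64, 573) = 1, so a unique solution mod 573 exists.
64⁻¹ ≡ 385 (mod 573).
x ≡ 385·296 ≡ 506 (mod 573).

506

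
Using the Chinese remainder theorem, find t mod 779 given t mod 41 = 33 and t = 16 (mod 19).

41⁻¹ mod 19: 41·13 ≡ 1 (mod 19), so 41⁻¹ ≡ 13.
t = 33 + 41·((16 − 33)·13 mod 19) = 33 + 41·7 = 320.

320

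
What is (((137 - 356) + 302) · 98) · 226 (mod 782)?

584

137 - 356 = -219 ≡ 563 (mod 782)
563 + 302 = 865 ≡ 83 (mod 782)
83 · 98 = 8134 ≡ 314 (mod 782)
314 · 226 = 70964 ≡ 584 (mod 782)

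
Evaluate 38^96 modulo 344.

256

Compute successive squares:
96 in binary is 1100000, i.e. 96 = 64 + 32.
38^1 ≡ 38 (mod 344)
38^2 ≡ 38^2 = 1444 ≡ 68 (mod 344)
38^4 ≡ 68^2 = 4624 ≡ 152 (mod 344)
38^8 ≡ 152^2 = 23104 ≡ 56 (mod 344)
38^16 ≡ 56^2 = 3136 ≡ 40 (mod 344)
38^32 ≡ 40^2 = 1600 ≡ 224 (mod 344)
38^64 ≡ 224^2 = 50176 ≡ 296 (mod 344)
38^96 = 38^64 · 38^32 ≡ 296 · 224 (mod 344).
296 · 224 = 66304 ≡ 256 (mod 344).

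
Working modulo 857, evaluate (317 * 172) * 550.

56

317 * 172 = 54524 ≡ 533 (mod 857)
533 * 550 = 293150 ≡ 56 (mod 857)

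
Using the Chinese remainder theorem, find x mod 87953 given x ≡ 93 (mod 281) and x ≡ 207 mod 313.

4589

281⁻¹ mod 313: 281*88 ≡ 1 (mod 313), so 281⁻¹ ≡ 88.
x = 93 + 281*((207 − 93)*88 mod 313) = 93 + 281*16 = 4589.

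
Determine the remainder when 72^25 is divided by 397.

5

By square-and-multiply:
25 in binary is 11001, i.e. 25 = 16 + 8 + 1.
72^1 ≡ 72 (mod 397)
72^2 ≡ 72^2 = 5184 ≡ 23 (mod 397)
72^4 ≡ 23^2 = 529 ≡ 132 (mod 397)
72^8 ≡ 132^2 = 17424 ≡ 353 (mod 397)
72^16 ≡ 353^2 = 124609 ≡ 348 (mod 397)
72^25 = 72^16 * 72^8 * 72^1 ≡ 348 * 353 * 72 (mod 397).
Accumulate the product:
348 * 353 = 122844 ≡ 171
171 * 72 = 12312 ≡ 5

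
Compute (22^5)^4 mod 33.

(22)^5 ≡ 22 (mod 33)
(22)^4 ≡ 22 (mod 33)

22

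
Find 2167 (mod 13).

2167 = 166*13 + 9, so 2167 ≡ 9 (mod 13).

9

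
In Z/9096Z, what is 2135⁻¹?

By the extended Euclidean algorithm:
9096 = 4*2135 + 556
2135 = 3*556 + 467
556 = 1*467 + 89
467 = 5*89 + 22
89 = 4*22 + 1
22 = 22*1 + 0
gcd(2135, 9096) = 1, so the inverse exists.
Back-substitute for 1:
1 = 1*89 − 4*22
  = −4*467 + 21*89
  = 21*556 − 25*467
  = −25*2135 + 96*556
  = 96*9096 − 409*2135
So 2135⁻¹ ≡ −409 ≡ 8687 (mod 9096).

8687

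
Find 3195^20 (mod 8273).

4745

Using repeated squaring:
20 in binary is 10100, i.e. 20 = 16 + 4.
3195^1 ≡ 3195 (mod 8273)
3195^2 ≡ 3195^2 = 10208025 ≡ 7416 (mod 8273)
3195^4 ≡ 7416^2 = 54997056 ≡ 6425 (mod 8273)
3195^8 ≡ 6425^2 = 41280625 ≡ 6628 (mod 8273)
3195^16 ≡ 6628^2 = 43930384 ≡ 754 (mod 8273)
3195^20 = 3195^16 · 3195^4 ≡ 754 · 6425 (mod 8273).
754 · 6425 = 4844450 ≡ 4745 (mod 8273).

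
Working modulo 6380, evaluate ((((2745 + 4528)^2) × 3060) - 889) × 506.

2046

2745 + 4528 = 7273 ≡ 893 (mod 6380)
(893)^2 ≡ 6329 (mod 6380)
6329 × 3060 = 19366740 ≡ 3440 (mod 6380)
3440 - 889 = 2551
2551 × 506 = 1290806 ≡ 2046 (mod 6380)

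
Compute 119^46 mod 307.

122

Using repeated squaring:
46 in binary is 101110, i.e. 46 = 32 + 8 + 4 + 2.
119^1 ≡ 119 (mod 307)
119^2 ≡ 119^2 = 14161 ≡ 39 (mod 307)
119^4 ≡ 39^2 = 1521 ≡ 293 (mod 307)
119^8 ≡ 293^2 = 85849 ≡ 196 (mod 307)
119^16 ≡ 196^2 = 38416 ≡ 41 (mod 307)
119^32 ≡ 41^2 = 1681 ≡ 146 (mod 307)
119^46 = 119^32 · 119^8 · 119^4 · 119^2 ≡ 146 · 196 · 293 · 39 (mod 307).
Accumulate the product:
146 · 196 = 28616 ≡ 65
65 · 293 = 19045 ≡ 11
11 · 39 = 429 ≡ 122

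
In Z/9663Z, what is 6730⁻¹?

5044

9663 = 1·6730 + 2933
6730 = 2·2933 + 864
2933 = 3·864 + 341
864 = 2·341 + 182
341 = 1·182 + 159
182 = 1·159 + 23
159 = 6·23 + 21
23 = 1·21 + 2
21 = 10·2 + 1
2 = 2·1 + 0
gcd(6730, 9663) = 1, so the inverse exists.
Back-substitute for 1:
1 = 1·21 − 10·2
  = −10·23 + 11·21
  = 11·159 − 76·23
  = −76·182 + 87·159
  = 87·341 − 163·182
  = −163·864 + 413·341
  = 413·2933 − 1402·864
  = −1402·6730 + 3217·2933
  = 3217·9663 − 4619·6730
So 6730⁻¹ ≡ −4619 ≡ 5044 (mod 9663).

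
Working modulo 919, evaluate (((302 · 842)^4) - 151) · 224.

422

302 · 842 = 254284 ≡ 640 (mod 919)
(640)^4 ≡ 637 (mod 919)
637 - 151 = 486
486 · 224 = 108864 ≡ 422 (mod 919)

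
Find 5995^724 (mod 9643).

Using repeated squaring:
5995^1 ≡ 5995 (mod 9643)
5995^2 ≡ 5995^2 = 35940025 ≡ 564 (mod 9643)
5995^4 ≡ 564^2 = 318096 ≡ 9520 (mod 9643)
5995^8 ≡ 9520^2 = 90630400 ≡ 5486 (mod 9643)
5995^16 ≡ 5486^2 = 30096196 ≡ 393 (mod 9643)
5995^32 ≡ 393^2 = 154449 ≡ 161 (mod 9643)
5995^64 ≡ 161^2 = 25921 ≡ 6635 (mod 9643)
5995^128 ≡ 6635^2 = 44023225 ≡ 2930 (mod 9643)
5995^256 ≡ 2930^2 = 8584900 ≡ 2630 (mod 9643)
5995^512 ≡ 2630^2 = 6916900 ≡ 2869 (mod 9643)
5995^724 = 5995^512 × 5995^128 × 5995^64 × 5995^16 × 5995^4 ≡ 2869 × 2930 × 6635 × 393 × 9520 (mod 9643).
Accumulate the product:
2869 × 2930 = 8406170 ≡ 7117
7117 × 6635 = 47221295 ≡ 9167
9167 × 393 = 3602631 ≡ 5792
5792 × 9520 = 55139840 ≡ 1166

1166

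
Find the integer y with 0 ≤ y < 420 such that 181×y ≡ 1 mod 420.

181

420 = 2·181 + 58
181 = 3·58 + 7
58 = 8·7 + 2
7 = 3·2 + 1
2 = 2·1 + 0
gcd(181, 420) = 1, so the inverse exists.
Back-substitute for 1:
1 = 1·7 − 3·2
  = −3·58 + 25·7
  = 25·181 − 78·58
  = −78·420 + 181·181
So 181⁻¹ ≡ 181 (mod 420).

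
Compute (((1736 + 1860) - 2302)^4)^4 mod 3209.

3131

1736 + 1860 = 3596 ≡ 387 (mod 3209)
387 - 2302 = -1915 ≡ 1294 (mod 3209)
(1294)^4 ≡ 1820 (mod 3209)
(1820)^4 ≡ 3131 (mod 3209)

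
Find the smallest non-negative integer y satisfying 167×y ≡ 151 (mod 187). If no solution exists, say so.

gcd(167, 187) = 1, so a unique solution mod 187 exists.
167⁻¹ ≡ 28 (mod 187).
y ≡ 28×151 ≡ 114 (mod 187).

114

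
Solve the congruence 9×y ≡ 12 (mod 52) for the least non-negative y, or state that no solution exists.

gcd(9, 52) = 1, so a unique solution mod 52 exists.
9⁻¹ ≡ 29 (mod 52).
y ≡ 29×12 ≡ 36 (mod 52).

36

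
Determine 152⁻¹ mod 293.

Run the extended Euclidean algorithm:
293 = 1*152 + 141
152 = 1*141 + 11
141 = 12*11 + 9
11 = 1*9 + 2
9 = 4*2 + 1
2 = 2*1 + 0
gcd(152, 293) = 1, so the inverse exists.
Bézout: 1 = 69*293 − 133*152.
So 152⁻¹ ≡ −133 ≡ 160 (mod 293).

160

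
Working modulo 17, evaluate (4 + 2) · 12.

4

4 + 2 = 6
6 · 12 = 72 ≡ 4 (mod 17)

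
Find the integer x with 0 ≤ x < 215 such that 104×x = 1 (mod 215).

215 = 2×104 + 7
104 = 14×7 + 6
7 = 1×6 + 1
6 = 6×1 + 0
gcd(104, 215) = 1, so the inverse exists.
Back-substitute for 1:
1 = 1×7 − 1×6
  = −1×104 + 15×7
  = 15×215 − 31×104
So 104⁻¹ ≡ −31 ≡ 184 (mod 215).

184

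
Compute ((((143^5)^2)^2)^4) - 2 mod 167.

7

(143)^5 ≡ 103 (mod 167)
(103)^2 ≡ 88 (mod 167)
(88)^2 ≡ 62 (mod 167)
(62)^4 ≡ 9 (mod 167)
9 - 2 = 7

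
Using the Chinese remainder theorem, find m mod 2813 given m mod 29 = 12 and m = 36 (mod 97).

1491

29⁻¹ mod 97: 29*87 ≡ 1 (mod 97), so 29⁻¹ ≡ 87.
m = 12 + 29*((36 − 12)*87 mod 97) = 12 + 29*51 = 1491.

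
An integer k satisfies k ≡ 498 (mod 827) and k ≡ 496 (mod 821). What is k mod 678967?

452867

827⁻¹ mod 821: 827*137 ≡ 1 (mod 821), so 827⁻¹ ≡ 137.
k = 498 + 827*((496 − 498)*137 mod 821) = 498 + 827*547 = 452867.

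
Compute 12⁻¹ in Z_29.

17

29 = 2*12 + 5
12 = 2*5 + 2
5 = 2*2 + 1
2 = 2*1 + 0
gcd(12, 29) = 1, so the inverse exists.
Bézout: 1 = 5*29 − 12*12.
So 12⁻¹ ≡ −12 ≡ 17 (mod 29).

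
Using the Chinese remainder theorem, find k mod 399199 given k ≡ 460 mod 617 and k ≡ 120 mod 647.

617⁻¹ mod 647: 617·496 ≡ 1 (mod 647), so 617⁻¹ ≡ 496.
k = 460 + 617·((120 − 460)·496 mod 647) = 460 + 617·227 = 140519.
Check: 140519 mod 617 = 460, 140519 mod 647 = 120. ✓

140519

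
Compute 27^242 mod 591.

27^1 ≡ 27 (mod 591)
27^2 ≡ 27^2 = 729 ≡ 138 (mod 591)
27^4 ≡ 138^2 = 19044 ≡ 132 (mod 591)
27^8 ≡ 132^2 = 17424 ≡ 285 (mod 591)
27^16 ≡ 285^2 = 81225 ≡ 258 (mod 591)
27^32 ≡ 258^2 = 66564 ≡ 372 (mod 591)
27^64 ≡ 372^2 = 138384 ≡ 90 (mod 591)
27^128 ≡ 90^2 = 8100 ≡ 417 (mod 591)
27^242 = 27^128 * 27^64 * 27^32 * 27^16 * 27^2 ≡ 417 * 90 * 372 * 258 * 138 (mod 591).
Accumulate the product:
417 * 90 = 37530 ≡ 297
297 * 372 = 110484 ≡ 558
558 * 258 = 143964 ≡ 351
351 * 138 = 48438 ≡ 567

567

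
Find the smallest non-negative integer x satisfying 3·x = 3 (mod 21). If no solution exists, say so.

gcd(3, 21) = 3, and 3 | 3, so solutions exist.
Divide through by 3: 1·x mod 7 = 1.
1⁻¹ ≡ 1 (mod 7).
x ≡ 1·1 ≡ 1 (mod 7).
The smallest non-negative solution is x = 1.

1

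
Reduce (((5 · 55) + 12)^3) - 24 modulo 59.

5 · 55 = 275 ≡ 39 (mod 59)
39 + 12 = 51
(51)^3 ≡ 19 (mod 59)
19 - 24 = -5 ≡ 54 (mod 59)

54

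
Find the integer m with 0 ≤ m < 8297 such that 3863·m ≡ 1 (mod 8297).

1424

8297 = 2×3863 + 571
3863 = 6×571 + 437
571 = 1×437 + 134
437 = 3×134 + 35
134 = 3×35 + 29
35 = 1×29 + 6
29 = 4×6 + 5
6 = 1×5 + 1
5 = 5×1 + 0
gcd(3863, 8297) = 1, so the inverse exists.
Bézout: 1 = −663×8297 + 1424×3863.
So 3863⁻¹ ≡ 1424 (mod 8297).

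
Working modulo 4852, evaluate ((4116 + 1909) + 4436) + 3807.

4564

4116 + 1909 = 6025 ≡ 1173 (mod 4852)
1173 + 4436 = 5609 ≡ 757 (mod 4852)
757 + 3807 = 4564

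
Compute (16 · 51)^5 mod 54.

16 · 51 = 816 ≡ 6 (mod 54)
(6)^5 ≡ 0 (mod 54)

0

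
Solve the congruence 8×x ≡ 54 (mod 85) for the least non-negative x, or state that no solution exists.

gcd(8, 85) = 1, so a unique solution mod 85 exists.
8⁻¹ ≡ 32 (mod 85).
x ≡ 32×54 ≡ 28 (mod 85).

28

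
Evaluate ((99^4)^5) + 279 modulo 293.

(99)^4 ≡ 137 (mod 293)
(137)^5 ≡ 38 (mod 293)
38 + 279 = 317 ≡ 24 (mod 293)

24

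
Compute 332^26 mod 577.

26 in binary is 11010, i.e. 26 = 16 + 8 + 2.
332^1 ≡ 332 (mod 577)
332^2 ≡ 332^2 = 110224 ≡ 17 (mod 577)
332^4 ≡ 17^2 = 289 (mod 577)
332^8 ≡ 289^2 = 83521 ≡ 433 (mod 577)
332^16 ≡ 433^2 = 187489 ≡ 541 (mod 577)
332^26 = 332^16 × 332^8 × 332^2 ≡ 541 × 433 × 17 (mod 577).
Accumulate the product:
541 × 433 = 234253 ≡ 568
568 × 17 = 9656 ≡ 424

424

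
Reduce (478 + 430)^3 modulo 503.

424

478 + 430 = 908 ≡ 405 (mod 503)
(405)^3 ≡ 424 (mod 503)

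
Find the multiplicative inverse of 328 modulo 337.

262

337 = 1×328 + 9
328 = 36×9 + 4
9 = 2×4 + 1
4 = 4×1 + 0
gcd(328, 337) = 1, so the inverse exists.
Bézout: 1 = 73×337 − 75×328.
So 328⁻¹ ≡ −75 ≡ 262 (mod 337).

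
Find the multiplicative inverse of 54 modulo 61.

61 = 1×54 + 7
54 = 7×7 + 5
7 = 1×5 + 2
5 = 2×2 + 1
2 = 2×1 + 0
gcd(54, 61) = 1, so the inverse exists.
Back-substitute for 1:
1 = 1×5 − 2×2
  = −2×7 + 3×5
  = 3×54 − 23×7
  = −23×61 + 26×54
So 54⁻¹ ≡ 26 (mod 61).

26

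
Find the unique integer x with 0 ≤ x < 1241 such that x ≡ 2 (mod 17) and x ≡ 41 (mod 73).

17⁻¹ mod 73: 17×43 ≡ 1 (mod 73), so 17⁻¹ ≡ 43.
x = 2 + 17×((41 − 2)×43 mod 73) = 2 + 17×71 = 1209.

1209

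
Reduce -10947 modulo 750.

303

-10947 = -15×750 + 303, so -10947 ≡ 303 (mod 750).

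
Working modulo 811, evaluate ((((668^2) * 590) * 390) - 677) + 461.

547

(668)^2 ≡ 174 (mod 811)
174 * 590 = 102660 ≡ 474 (mod 811)
474 * 390 = 184860 ≡ 763 (mod 811)
763 - 677 = 86
86 + 461 = 547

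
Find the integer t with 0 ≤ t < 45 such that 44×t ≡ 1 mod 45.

44

45 = 1*44 + 1
44 = 44*1 + 0
gcd(44, 45) = 1, so the inverse exists.
Bézout: 1 = 1*45 − 1*44.
So 44⁻¹ ≡ −1 ≡ 44 (mod 45).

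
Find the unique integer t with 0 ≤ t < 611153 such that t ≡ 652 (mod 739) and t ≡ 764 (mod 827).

388627

739⁻¹ mod 827: 739·780 ≡ 1 (mod 827), so 739⁻¹ ≡ 780.
t = 652 + 739·((764 − 652)·780 mod 827) = 652 + 739·525 = 388627.
Check: 388627 mod 739 = 652, 388627 mod 827 = 764. ✓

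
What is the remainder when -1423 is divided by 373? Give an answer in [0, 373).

-1423 = -4×373 + 69, so -1423 ≡ 69 (mod 373).

69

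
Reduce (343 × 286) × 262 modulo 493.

343 × 286 = 98098 ≡ 484 (mod 493)
484 × 262 = 126808 ≡ 107 (mod 493)

107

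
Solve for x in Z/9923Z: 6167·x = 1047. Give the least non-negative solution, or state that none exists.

gcd(6167, 9923) = 1, so a unique solution mod 9923 exists.
6167⁻¹ ≡ 3770 (mod 9923).
x ≡ 3770·1047 ≡ 7759 (mod 9923).

7759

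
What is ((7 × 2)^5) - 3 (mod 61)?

7 × 2 = 14
(14)^5 ≡ 48 (mod 61)
48 - 3 = 45

45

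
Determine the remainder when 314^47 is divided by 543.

47 in binary is 101111, i.e. 47 = 32 + 8 + 4 + 2 + 1.
314^1 ≡ 314 (mod 543)
314^2 ≡ 314^2 = 98596 ≡ 313 (mod 543)
314^4 ≡ 313^2 = 97969 ≡ 229 (mod 543)
314^8 ≡ 229^2 = 52441 ≡ 313 (mod 543)
314^16 ≡ 313^2 = 97969 ≡ 229 (mod 543)
314^32 ≡ 229^2 = 52441 ≡ 313 (mod 543)
314^47 = 314^32 · 314^8 · 314^4 · 314^2 · 314^1 ≡ 313 · 313 · 229 · 313 · 314 (mod 543).
Accumulate the product:
313 · 313 = 97969 ≡ 229
229 · 229 = 52441 ≡ 313
313 · 313 = 97969 ≡ 229
229 · 314 = 71906 ≡ 230

230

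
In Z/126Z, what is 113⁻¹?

126 = 1·113 + 13
113 = 8·13 + 9
13 = 1·9 + 4
9 = 2·4 + 1
4 = 4·1 + 0
gcd(113, 126) = 1, so the inverse exists.
Back-substitute for 1:
1 = 1·9 − 2·4
  = −2·13 + 3·9
  = 3·113 − 26·13
  = −26·126 + 29·113
So 113⁻¹ ≡ 29 (mod 126).

29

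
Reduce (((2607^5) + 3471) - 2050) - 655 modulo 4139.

(2607)^5 ≡ 409 (mod 4139)
409 + 3471 = 3880
3880 - 2050 = 1830
1830 - 655 = 1175

1175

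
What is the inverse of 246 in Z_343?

99

343 = 1*246 + 97
246 = 2*97 + 52
97 = 1*52 + 45
52 = 1*45 + 7
45 = 6*7 + 3
7 = 2*3 + 1
3 = 3*1 + 0
gcd(246, 343) = 1, so the inverse exists.
Bézout: 1 = −71*343 + 99*246.
So 246⁻¹ ≡ 99 (mod 343).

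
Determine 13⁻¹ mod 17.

17 = 1×13 + 4
13 = 3×4 + 1
4 = 4×1 + 0
gcd(13, 17) = 1, so the inverse exists.
Bézout: 1 = −3×17 + 4×13.
So 13⁻¹ ≡ 4 (mod 17).

4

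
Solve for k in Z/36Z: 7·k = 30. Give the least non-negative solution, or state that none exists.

30

gcd(7, 36) = 1, so a unique solution mod 36 exists.
7⁻¹ ≡ 31 (mod 36).
k ≡ 31·30 ≡ 30 (mod 36).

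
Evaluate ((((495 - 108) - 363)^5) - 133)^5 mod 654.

495 - 108 = 387
387 - 363 = 24
(24)^5 ≡ 174 (mod 654)
174 - 133 = 41
(41)^5 ≡ 101 (mod 654)

101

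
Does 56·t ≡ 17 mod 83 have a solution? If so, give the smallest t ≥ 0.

gcd(56, 83) = 1, so a unique solution mod 83 exists.
56⁻¹ ≡ 43 (mod 83).
t ≡ 43·17 ≡ 67 (mod 83).

67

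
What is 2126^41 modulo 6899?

304

41 in binary is 101001, i.e. 41 = 32 + 8 + 1.
2126^1 ≡ 2126 (mod 6899)
2126^2 ≡ 2126^2 = 4519876 ≡ 1031 (mod 6899)
2126^4 ≡ 1031^2 = 1062961 ≡ 515 (mod 6899)
2126^8 ≡ 515^2 = 265225 ≡ 3063 (mod 6899)
2126^16 ≡ 3063^2 = 9381969 ≡ 6228 (mod 6899)
2126^32 ≡ 6228^2 = 38787984 ≡ 1806 (mod 6899)
2126^41 = 2126^32 · 2126^8 · 2126^1 ≡ 1806 · 3063 · 2126 (mod 6899).
Accumulate the product:
1806 · 3063 = 5531778 ≡ 5679
5679 · 2126 = 12073554 ≡ 304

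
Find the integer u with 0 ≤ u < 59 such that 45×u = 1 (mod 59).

21

Run the extended Euclidean algorithm:
59 = 1×45 + 14
45 = 3×14 + 3
14 = 4×3 + 2
3 = 1×2 + 1
2 = 2×1 + 0
gcd(45, 59) = 1, so the inverse exists.
Back-substitute for 1:
1 = 1×3 − 1×2
  = −1×14 + 5×3
  = 5×45 − 16×14
  = −16×59 + 21×45
So 45⁻¹ ≡ 21 (mod 59).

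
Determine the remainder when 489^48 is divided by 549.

Compute successive squares:
48 in binary is 110000, i.e. 48 = 32 + 16.
489^1 ≡ 489 (mod 549)
489^2 ≡ 489^2 = 239121 ≡ 306 (mod 549)
489^4 ≡ 306^2 = 93636 ≡ 306 (mod 549)
489^8 ≡ 306^2 = 93636 ≡ 306 (mod 549)
489^16 ≡ 306^2 = 93636 ≡ 306 (mod 549)
489^32 ≡ 306^2 = 93636 ≡ 306 (mod 549)
489^48 = 489^32 × 489^16 ≡ 306 × 306 (mod 549).
306 × 306 = 93636 ≡ 306 (mod 549).

306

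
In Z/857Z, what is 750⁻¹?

8

Apply the Euclidean algorithm and back-substitute:
857 = 1*750 + 107
750 = 7*107 + 1
107 = 107*1 + 0
gcd(750, 857) = 1, so the inverse exists.
Back-substitute for 1:
1 = 1*750 − 7*107
  = −7*857 + 8*750
So 750⁻¹ ≡ 8 (mod 857).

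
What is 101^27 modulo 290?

201

27 in binary is 11011, i.e. 27 = 16 + 8 + 2 + 1.
101^1 ≡ 101 (mod 290)
101^2 ≡ 101^2 = 10201 ≡ 51 (mod 290)
101^4 ≡ 51^2 = 2601 ≡ 281 (mod 290)
101^8 ≡ 281^2 = 78961 ≡ 81 (mod 290)
101^16 ≡ 81^2 = 6561 ≡ 181 (mod 290)
101^27 = 101^16 * 101^8 * 101^2 * 101^1 ≡ 181 * 81 * 51 * 101 (mod 290).
Accumulate the product:
181 * 81 = 14661 ≡ 161
161 * 51 = 8211 ≡ 91
91 * 101 = 9191 ≡ 201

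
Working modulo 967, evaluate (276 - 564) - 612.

276 - 564 = -288 ≡ 679 (mod 967)
679 - 612 = 67

67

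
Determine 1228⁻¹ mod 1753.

975

1753 = 1*1228 + 525
1228 = 2*525 + 178
525 = 2*178 + 169
178 = 1*169 + 9
169 = 18*9 + 7
9 = 1*7 + 2
7 = 3*2 + 1
2 = 2*1 + 0
gcd(1228, 1753) = 1, so the inverse exists.
Bézout: 1 = 545*1753 − 778*1228.
So 1228⁻¹ ≡ −778 ≡ 975 (mod 1753).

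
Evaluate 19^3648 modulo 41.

19^1 ≡ 19 (mod 41)
19^2 ≡ 19^2 = 361 ≡ 33 (mod 41)
19^4 ≡ 33^2 = 1089 ≡ 23 (mod 41)
19^8 ≡ 23^2 = 529 ≡ 37 (mod 41)
19^16 ≡ 37^2 = 1369 ≡ 16 (mod 41)
19^32 ≡ 16^2 = 256 ≡ 10 (mod 41)
19^64 ≡ 10^2 = 100 ≡ 18 (mod 41)
19^128 ≡ 18^2 = 324 ≡ 37 (mod 41)
19^256 ≡ 37^2 = 1369 ≡ 16 (mod 41)
19^512 ≡ 16^2 = 256 ≡ 10 (mod 41)
19^1024 ≡ 10^2 = 100 ≡ 18 (mod 41)
19^2048 ≡ 18^2 = 324 ≡ 37 (mod 41)
19^3648 = 19^2048 × 19^1024 × 19^512 × 19^64 ≡ 37 × 18 × 10 × 18 (mod 41).
Accumulate the product:
37 × 18 = 666 ≡ 10
10 × 10 = 100 ≡ 18
18 × 18 = 324 ≡ 37

37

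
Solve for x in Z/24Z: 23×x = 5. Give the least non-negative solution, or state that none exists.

19

gcd(23, 24) = 1, so a unique solution mod 24 exists.
23⁻¹ ≡ 23 (mod 24).
x ≡ 23×5 ≡ 19 (mod 24).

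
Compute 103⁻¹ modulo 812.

Run the extended Euclidean algorithm:
812 = 7·103 + 91
103 = 1·91 + 12
91 = 7·12 + 7
12 = 1·7 + 5
7 = 1·5 + 2
5 = 2·2 + 1
2 = 2·1 + 0
gcd(103, 812) = 1, so the inverse exists.
Bézout: 1 = −43·812 + 339·103.
So 103⁻¹ ≡ 339 (mod 812).

339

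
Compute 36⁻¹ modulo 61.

61 = 1*36 + 25
36 = 1*25 + 11
25 = 2*11 + 3
11 = 3*3 + 2
3 = 1*2 + 1
2 = 2*1 + 0
gcd(36, 61) = 1, so the inverse exists.
Back-substitute for 1:
1 = 1*3 − 1*2
  = −1*11 + 4*3
  = 4*25 − 9*11
  = −9*36 + 13*25
  = 13*61 − 22*36
So 36⁻¹ ≡ −22 ≡ 39 (mod 61).

39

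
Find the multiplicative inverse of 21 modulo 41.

2

By the extended Euclidean algorithm:
41 = 1·21 + 20
21 = 1·20 + 1
20 = 20·1 + 0
gcd(21, 41) = 1, so the inverse exists.
Back-substitute for 1:
1 = 1·21 − 1·20
  = −1·41 + 2·21
So 21⁻¹ ≡ 2 (mod 41).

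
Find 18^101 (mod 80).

Compute successive squares:
101 in binary is 1100101, i.e. 101 = 64 + 32 + 4 + 1.
18^1 ≡ 18 (mod 80)
18^2 ≡ 18^2 = 324 ≡ 4 (mod 80)
18^4 ≡ 4^2 = 16 (mod 80)
18^8 ≡ 16^2 = 256 ≡ 16 (mod 80)
18^16 ≡ 16^2 = 256 ≡ 16 (mod 80)
18^32 ≡ 16^2 = 256 ≡ 16 (mod 80)
18^64 ≡ 16^2 = 256 ≡ 16 (mod 80)
18^101 = 18^64 * 18^32 * 18^4 * 18^1 ≡ 16 * 16 * 16 * 18 (mod 80).
Accumulate the product:
16 * 16 = 256 ≡ 16
16 * 16 = 256 ≡ 16
16 * 18 = 288 ≡ 48

48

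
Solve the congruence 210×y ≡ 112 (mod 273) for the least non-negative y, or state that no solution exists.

gcd(210, 273) = 21, and 21 does not divide 112.
So the congruence has no solution.

no solution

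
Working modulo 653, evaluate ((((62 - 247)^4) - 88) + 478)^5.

506

62 - 247 = -185 ≡ 468 (mod 653)
(468)^4 ≡ 531 (mod 653)
531 - 88 = 443
443 + 478 = 921 ≡ 268 (mod 653)
(268)^5 ≡ 506 (mod 653)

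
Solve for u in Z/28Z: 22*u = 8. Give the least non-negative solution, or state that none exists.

8

gcd(22, 28) = 2, and 2 | 8, so solutions exist.
Divide through by 2: 11*u mod 14 = 4.
11⁻¹ ≡ 9 (mod 14).
u ≡ 9*4 ≡ 8 (mod 14).
The smallest non-negative solution is u = 8.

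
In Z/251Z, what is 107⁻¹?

By the extended Euclidean algorithm:
251 = 2×107 + 37
107 = 2×37 + 33
37 = 1×33 + 4
33 = 8×4 + 1
4 = 4×1 + 0
gcd(107, 251) = 1, so the inverse exists.
Bézout: 1 = −26×251 + 61×107.
So 107⁻¹ ≡ 61 (mod 251).

61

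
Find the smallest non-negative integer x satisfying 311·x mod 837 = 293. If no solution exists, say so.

262

gcd(311, 837) = 1, so a unique solution mod 837 exists.
311⁻¹ ≡ 218 (mod 837).
x ≡ 218·293 ≡ 262 (mod 837).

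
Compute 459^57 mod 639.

459^1 ≡ 459 (mod 639)
459^2 ≡ 459^2 = 210681 ≡ 450 (mod 639)
459^4 ≡ 450^2 = 202500 ≡ 576 (mod 639)
459^8 ≡ 576^2 = 331776 ≡ 135 (mod 639)
459^16 ≡ 135^2 = 18225 ≡ 333 (mod 639)
459^32 ≡ 333^2 = 110889 ≡ 342 (mod 639)
459^57 = 459^32 × 459^16 × 459^8 × 459^1 ≡ 342 × 333 × 135 × 459 (mod 639).
Accumulate the product:
342 × 333 = 113886 ≡ 144
144 × 135 = 19440 ≡ 270
270 × 459 = 123930 ≡ 603

603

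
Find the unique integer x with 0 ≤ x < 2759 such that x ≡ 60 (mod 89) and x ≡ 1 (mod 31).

683

89⁻¹ mod 31: 89*23 ≡ 1 (mod 31), so 89⁻¹ ≡ 23.
x = 60 + 89*((1 − 60)*23 mod 31) = 60 + 89*7 = 683.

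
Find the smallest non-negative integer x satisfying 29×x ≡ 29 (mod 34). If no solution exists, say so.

1

gcd(29, 34) = 1, so a unique solution mod 34 exists.
29⁻¹ ≡ 27 (mod 34).
x ≡ 27×29 ≡ 1 (mod 34).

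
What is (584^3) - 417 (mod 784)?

(584)^3 ≡ 720 (mod 784)
720 - 417 = 303

303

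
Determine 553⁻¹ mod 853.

617

853 = 1×553 + 300
553 = 1×300 + 253
300 = 1×253 + 47
253 = 5×47 + 18
47 = 2×18 + 11
18 = 1×11 + 7
11 = 1×7 + 4
7 = 1×4 + 3
4 = 1×3 + 1
3 = 3×1 + 0
gcd(553, 853) = 1, so the inverse exists.
Bézout: 1 = 153×853 − 236×553.
So 553⁻¹ ≡ −236 ≡ 617 (mod 853).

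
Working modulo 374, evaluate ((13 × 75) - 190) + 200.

237

13 × 75 = 975 ≡ 227 (mod 374)
227 - 190 = 37
37 + 200 = 237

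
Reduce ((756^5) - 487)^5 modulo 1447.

815

(756)^5 ≡ 563 (mod 1447)
563 - 487 = 76
(76)^5 ≡ 815 (mod 1447)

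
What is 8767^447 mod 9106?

7321

447 in binary is 110111111, i.e. 447 = 256 + 128 + 32 + 16 + 8 + 4 + 2 + 1.
8767^1 ≡ 8767 (mod 9106)
8767^2 ≡ 8767^2 = 76860289 ≡ 5649 (mod 9106)
8767^4 ≡ 5649^2 = 31911201 ≡ 3777 (mod 9106)
8767^8 ≡ 3777^2 = 14265729 ≡ 5733 (mod 9106)
8767^16 ≡ 5733^2 = 32867289 ≡ 3735 (mod 9106)
8767^32 ≡ 3735^2 = 13950225 ≡ 8939 (mod 9106)
8767^64 ≡ 8939^2 = 79905721 ≡ 571 (mod 9106)
8767^128 ≡ 571^2 = 326041 ≡ 7331 (mod 9106)
8767^256 ≡ 7331^2 = 53743561 ≡ 9055 (mod 9106)
8767^447 = 8767^256 * 8767^128 * 8767^32 * 8767^16 * 8767^8 * 8767^4 * 8767^2 * 8767^1 ≡ 9055 * 7331 * 8939 * 3735 * 5733 * 3777 * 5649 * 8767 (mod 9106).
Accumulate the product:
9055 * 7331 = 66382205 ≡ 8571
8571 * 8939 = 76616169 ≡ 7391
7391 * 3735 = 27605385 ≡ 5099
5099 * 5733 = 29232567 ≡ 2307
2307 * 3777 = 8713539 ≡ 8203
8203 * 5649 = 46338747 ≡ 7419
7419 * 8767 = 65042373 ≡ 7321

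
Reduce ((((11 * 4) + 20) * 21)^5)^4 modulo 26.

11 * 4 = 44 ≡ 18 (mod 26)
18 + 20 = 38 ≡ 12 (mod 26)
12 * 21 = 252 ≡ 18 (mod 26)
(18)^5 ≡ 18 (mod 26)
(18)^4 ≡ 14 (mod 26)

14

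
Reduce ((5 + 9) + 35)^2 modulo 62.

45

5 + 9 = 14
14 + 35 = 49
(49)^2 ≡ 45 (mod 62)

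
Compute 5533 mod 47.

5533 = 117×47 + 34, so 5533 ≡ 34 (mod 47).

34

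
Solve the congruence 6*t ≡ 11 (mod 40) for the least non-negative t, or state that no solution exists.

no solution

gcd(6, 40) = 2, and 2 does not divide 11.
So the congruence has no solution.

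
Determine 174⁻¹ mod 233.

154

Run the extended Euclidean algorithm:
233 = 1*174 + 59
174 = 2*59 + 56
59 = 1*56 + 3
56 = 18*3 + 2
3 = 1*2 + 1
2 = 2*1 + 0
gcd(174, 233) = 1, so the inverse exists.
Back-substitute for 1:
1 = 1*3 − 1*2
  = −1*56 + 19*3
  = 19*59 − 20*56
  = −20*174 + 59*59
  = 59*233 − 79*174
So 174⁻¹ ≡ −79 ≡ 154 (mod 233).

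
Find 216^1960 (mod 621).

81

Compute successive squares:
1960 in binary is 11110101000, i.e. 1960 = 1024 + 512 + 256 + 128 + 32 + 8.
216^1 ≡ 216 (mod 621)
216^2 ≡ 216^2 = 46656 ≡ 81 (mod 621)
216^4 ≡ 81^2 = 6561 ≡ 351 (mod 621)
216^8 ≡ 351^2 = 123201 ≡ 243 (mod 621)
216^16 ≡ 243^2 = 59049 ≡ 54 (mod 621)
216^32 ≡ 54^2 = 2916 ≡ 432 (mod 621)
216^64 ≡ 432^2 = 186624 ≡ 324 (mod 621)
216^128 ≡ 324^2 = 104976 ≡ 27 (mod 621)
216^256 ≡ 27^2 = 729 ≡ 108 (mod 621)
216^512 ≡ 108^2 = 11664 ≡ 486 (mod 621)
216^1024 ≡ 486^2 = 236196 ≡ 216 (mod 621)
216^1960 = 216^1024 × 216^512 × 216^256 × 216^128 × 216^32 × 216^8 ≡ 216 × 486 × 108 × 27 × 432 × 243 (mod 621).
Accumulate the product:
216 × 486 = 104976 ≡ 27
27 × 108 = 2916 ≡ 432
432 × 27 = 11664 ≡ 486
486 × 432 = 209952 ≡ 54
54 × 243 = 13122 ≡ 81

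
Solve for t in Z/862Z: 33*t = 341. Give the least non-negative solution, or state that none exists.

gcd(33, 862) = 1, so a unique solution mod 862 exists.
33⁻¹ ≡ 209 (mod 862).
t ≡ 209*341 ≡ 585 (mod 862).

585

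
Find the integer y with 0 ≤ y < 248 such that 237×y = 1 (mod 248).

248 = 1*237 + 11
237 = 21*11 + 6
11 = 1*6 + 5
6 = 1*5 + 1
5 = 5*1 + 0
gcd(237, 248) = 1, so the inverse exists.
Back-substitute for 1:
1 = 1*6 − 1*5
  = −1*11 + 2*6
  = 2*237 − 43*11
  = −43*248 + 45*237
So 237⁻¹ ≡ 45 (mod 248).

45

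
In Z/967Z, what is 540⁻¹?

890

Apply the Euclidean algorithm and back-substitute:
967 = 1×540 + 427
540 = 1×427 + 113
427 = 3×113 + 88
113 = 1×88 + 25
88 = 3×25 + 13
25 = 1×13 + 12
13 = 1×12 + 1
12 = 12×1 + 0
gcd(540, 967) = 1, so the inverse exists.
Back-substitute for 1:
1 = 1×13 − 1×12
  = −1×25 + 2×13
  = 2×88 − 7×25
  = −7×113 + 9×88
  = 9×427 − 34×113
  = −34×540 + 43×427
  = 43×967 − 77×540
So 540⁻¹ ≡ −77 ≡ 890 (mod 967).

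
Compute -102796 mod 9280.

8564

-102796 = -12×9280 + 8564, so -102796 ≡ 8564 (mod 9280).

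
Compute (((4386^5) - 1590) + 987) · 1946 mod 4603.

3720

(4386)^5 ≡ 3836 (mod 4603)
3836 - 1590 = 2246
2246 + 987 = 3233
3233 · 1946 = 6291418 ≡ 3720 (mod 4603)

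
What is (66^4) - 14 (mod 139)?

110

(66)^4 ≡ 124 (mod 139)
124 - 14 = 110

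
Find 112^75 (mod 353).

48

75 in binary is 1001011, i.e. 75 = 64 + 8 + 2 + 1.
112^1 ≡ 112 (mod 353)
112^2 ≡ 112^2 = 12544 ≡ 189 (mod 353)
112^4 ≡ 189^2 = 35721 ≡ 68 (mod 353)
112^8 ≡ 68^2 = 4624 ≡ 35 (mod 353)
112^16 ≡ 35^2 = 1225 ≡ 166 (mod 353)
112^32 ≡ 166^2 = 27556 ≡ 22 (mod 353)
112^64 ≡ 22^2 = 484 ≡ 131 (mod 353)
112^75 = 112^64 × 112^8 × 112^2 × 112^1 ≡ 131 × 35 × 189 × 112 (mod 353).
Accumulate the product:
131 × 35 = 4585 ≡ 349
349 × 189 = 65961 ≡ 303
303 × 112 = 33936 ≡ 48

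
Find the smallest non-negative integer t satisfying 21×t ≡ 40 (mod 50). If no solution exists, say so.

gcd(21, 50) = 1, so a unique solution mod 50 exists.
21⁻¹ ≡ 31 (mod 50).
t ≡ 31×40 ≡ 40 (mod 50).

40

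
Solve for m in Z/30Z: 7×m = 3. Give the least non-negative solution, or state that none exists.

gcd(7, 30) = 1, so a unique solution mod 30 exists.
7⁻¹ ≡ 13 (mod 30).
m ≡ 13×3 ≡ 9 (mod 30).

9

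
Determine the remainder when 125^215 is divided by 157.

Compute successive squares:
125^1 ≡ 125 (mod 157)
125^2 ≡ 125^2 = 15625 ≡ 82 (mod 157)
125^4 ≡ 82^2 = 6724 ≡ 130 (mod 157)
125^8 ≡ 130^2 = 16900 ≡ 101 (mod 157)
125^16 ≡ 101^2 = 10201 ≡ 153 (mod 157)
125^32 ≡ 153^2 = 23409 ≡ 16 (mod 157)
125^64 ≡ 16^2 = 256 ≡ 99 (mod 157)
125^128 ≡ 99^2 = 9801 ≡ 67 (mod 157)
125^215 = 125^128 · 125^64 · 125^16 · 125^4 · 125^2 · 125^1 ≡ 67 · 99 · 153 · 130 · 82 · 125 (mod 157).
Accumulate the product:
67 · 99 = 6633 ≡ 39
39 · 153 = 5967 ≡ 1
1 · 130 = 130
130 · 82 = 10660 ≡ 141
141 · 125 = 17625 ≡ 41

41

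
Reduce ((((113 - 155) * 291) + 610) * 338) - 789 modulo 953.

715

113 - 155 = -42 ≡ 911 (mod 953)
911 * 291 = 265101 ≡ 167 (mod 953)
167 + 610 = 777
777 * 338 = 262626 ≡ 551 (mod 953)
551 - 789 = -238 ≡ 715 (mod 953)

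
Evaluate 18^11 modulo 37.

Compute successive squares:
18^1 ≡ 18 (mod 37)
18^2 ≡ 18^2 = 324 ≡ 28 (mod 37)
18^4 ≡ 28^2 = 784 ≡ 7 (mod 37)
18^8 ≡ 7^2 = 49 ≡ 12 (mod 37)
18^11 = 18^8 · 18^2 · 18^1 ≡ 12 · 28 · 18 (mod 37).
Accumulate the product:
12 · 28 = 336 ≡ 3
3 · 18 = 54 ≡ 17

17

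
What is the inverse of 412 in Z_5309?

5309 = 12·412 + 365
412 = 1·365 + 47
365 = 7·47 + 36
47 = 1·36 + 11
36 = 3·11 + 3
11 = 3·3 + 2
3 = 1·2 + 1
2 = 2·1 + 0
gcd(412, 5309) = 1, so the inverse exists.
Back-substitute for 1:
1 = 1·3 − 1·2
  = −1·11 + 4·3
  = 4·36 − 13·11
  = −13·47 + 17·36
  = 17·365 − 132·47
  = −132·412 + 149·365
  = 149·5309 − 1920·412
So 412⁻¹ ≡ −1920 ≡ 3389 (mod 5309).

3389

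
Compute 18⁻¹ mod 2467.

Apply the Euclidean algorithm and back-substitute:
2467 = 137·18 + 1
18 = 18·1 + 0
gcd(18, 2467) = 1, so the inverse exists.
Bézout: 1 = 1·2467 − 137·18.
So 18⁻¹ ≡ −137 ≡ 2330 (mod 2467).

2330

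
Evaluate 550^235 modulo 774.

By square-and-multiply:
550^1 ≡ 550 (mod 774)
550^2 ≡ 550^2 = 302500 ≡ 640 (mod 774)
550^4 ≡ 640^2 = 409600 ≡ 154 (mod 774)
550^8 ≡ 154^2 = 23716 ≡ 496 (mod 774)
550^16 ≡ 496^2 = 246016 ≡ 658 (mod 774)
550^32 ≡ 658^2 = 432964 ≡ 298 (mod 774)
550^64 ≡ 298^2 = 88804 ≡ 568 (mod 774)
550^128 ≡ 568^2 = 322624 ≡ 640 (mod 774)
550^235 = 550^128 * 550^64 * 550^32 * 550^8 * 550^2 * 550^1 ≡ 640 * 568 * 298 * 496 * 640 * 550 (mod 774).
Accumulate the product:
640 * 568 = 363520 ≡ 514
514 * 298 = 153172 ≡ 694
694 * 496 = 344224 ≡ 568
568 * 640 = 363520 ≡ 514
514 * 550 = 282700 ≡ 190

190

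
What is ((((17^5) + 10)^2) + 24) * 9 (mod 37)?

(17)^5 ≡ 19 (mod 37)
19 + 10 = 29
(29)^2 ≡ 27 (mod 37)
27 + 24 = 51 ≡ 14 (mod 37)
14 * 9 = 126 ≡ 15 (mod 37)

15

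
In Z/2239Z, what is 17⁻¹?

922

By the extended Euclidean algorithm:
2239 = 131·17 + 12
17 = 1·12 + 5
12 = 2·5 + 2
5 = 2·2 + 1
2 = 2·1 + 0
gcd(17, 2239) = 1, so the inverse exists.
Bézout: 1 = −7·2239 + 922·17.
So 17⁻¹ ≡ 922 (mod 2239).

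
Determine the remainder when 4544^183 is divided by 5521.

Using repeated squaring:
183 in binary is 10110111, i.e. 183 = 128 + 32 + 16 + 4 + 2 + 1.
4544^1 ≡ 4544 (mod 5521)
4544^2 ≡ 4544^2 = 20647936 ≡ 4917 (mod 5521)
4544^4 ≡ 4917^2 = 24176889 ≡ 430 (mod 5521)
4544^8 ≡ 430^2 = 184900 ≡ 2707 (mod 5521)
4544^16 ≡ 2707^2 = 7327849 ≡ 1482 (mod 5521)
4544^32 ≡ 1482^2 = 2196324 ≡ 4487 (mod 5521)
4544^64 ≡ 4487^2 = 20133169 ≡ 3603 (mod 5521)
4544^128 ≡ 3603^2 = 12981609 ≡ 1738 (mod 5521)
4544^183 = 4544^128 × 4544^32 × 4544^16 × 4544^4 × 4544^2 × 4544^1 ≡ 1738 × 4487 × 1482 × 430 × 4917 × 4544 (mod 5521).
Accumulate the product:
1738 × 4487 = 7798406 ≡ 2754
2754 × 1482 = 4081428 ≡ 1409
1409 × 430 = 605870 ≡ 4081
4081 × 4917 = 20066277 ≡ 2963
2963 × 4544 = 13463872 ≡ 3674

3674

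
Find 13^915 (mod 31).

Using repeated squaring:
915 in binary is 1110010011, i.e. 915 = 512 + 256 + 128 + 16 + 2 + 1.
13^1 ≡ 13 (mod 31)
13^2 ≡ 13^2 = 169 ≡ 14 (mod 31)
13^4 ≡ 14^2 = 196 ≡ 10 (mod 31)
13^8 ≡ 10^2 = 100 ≡ 7 (mod 31)
13^16 ≡ 7^2 = 49 ≡ 18 (mod 31)
13^32 ≡ 18^2 = 324 ≡ 14 (mod 31)
13^64 ≡ 14^2 = 196 ≡ 10 (mod 31)
13^128 ≡ 10^2 = 100 ≡ 7 (mod 31)
13^256 ≡ 7^2 = 49 ≡ 18 (mod 31)
13^512 ≡ 18^2 = 324 ≡ 14 (mod 31)
13^915 = 13^512 × 13^256 × 13^128 × 13^16 × 13^2 × 13^1 ≡ 14 × 18 × 7 × 18 × 14 × 13 (mod 31).
Accumulate the product:
14 × 18 = 252 ≡ 4
4 × 7 = 28
28 × 18 = 504 ≡ 8
8 × 14 = 112 ≡ 19
19 × 13 = 247 ≡ 30

30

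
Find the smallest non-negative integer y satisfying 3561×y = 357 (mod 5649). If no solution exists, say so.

gcd(3561, 5649) = 3, and 3 | 357, so solutions exist.
Divide through by 3: 1187×y ≡ 119 mod 1883.
1187⁻¹ ≡ 744 (mod 1883).
y ≡ 744×119 ≡ 35 (mod 1883).
The smallest non-negative solution is y = 35.

35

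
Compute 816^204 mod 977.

409

816^1 ≡ 816 (mod 977)
816^2 ≡ 816^2 = 665856 ≡ 519 (mod 977)
816^4 ≡ 519^2 = 269361 ≡ 686 (mod 977)
816^8 ≡ 686^2 = 470596 ≡ 659 (mod 977)
816^16 ≡ 659^2 = 434281 ≡ 493 (mod 977)
816^32 ≡ 493^2 = 243049 ≡ 753 (mod 977)
816^64 ≡ 753^2 = 567009 ≡ 349 (mod 977)
816^128 ≡ 349^2 = 121801 ≡ 653 (mod 977)
816^204 = 816^128 × 816^64 × 816^8 × 816^4 ≡ 653 × 349 × 659 × 686 (mod 977).
Accumulate the product:
653 × 349 = 227897 ≡ 256
256 × 659 = 168704 ≡ 660
660 × 686 = 452760 ≡ 409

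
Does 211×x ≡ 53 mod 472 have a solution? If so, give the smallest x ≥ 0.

215

gcd(211, 472) = 1, so a unique solution mod 472 exists.
211⁻¹ ≡ 387 (mod 472).
x ≡ 387×53 ≡ 215 (mod 472).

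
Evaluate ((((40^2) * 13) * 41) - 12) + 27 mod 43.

39

(40)^2 ≡ 9 (mod 43)
9 * 13 = 117 ≡ 31 (mod 43)
31 * 41 = 1271 ≡ 24 (mod 43)
24 - 12 = 12
12 + 27 = 39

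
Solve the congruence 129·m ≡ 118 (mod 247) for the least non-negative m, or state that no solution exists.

gcd(129, 247) = 1, so a unique solution mod 247 exists.
129⁻¹ ≡ 90 (mod 247).
m ≡ 90·118 ≡ 246 (mod 247).

246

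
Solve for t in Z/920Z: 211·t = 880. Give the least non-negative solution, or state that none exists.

680

gcd(211, 920) = 1, so a unique solution mod 920 exists.
211⁻¹ ≡ 811 (mod 920).
t ≡ 811·880 ≡ 680 (mod 920).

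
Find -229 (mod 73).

63

-229 = -4·73 + 63, so -229 ≡ 63 (mod 73).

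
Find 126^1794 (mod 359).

297

Compute successive squares:
1794 in binary is 11100000010, i.e. 1794 = 1024 + 512 + 256 + 2.
126^1 ≡ 126 (mod 359)
126^2 ≡ 126^2 = 15876 ≡ 80 (mod 359)
126^4 ≡ 80^2 = 6400 ≡ 297 (mod 359)
126^8 ≡ 297^2 = 88209 ≡ 254 (mod 359)
126^16 ≡ 254^2 = 64516 ≡ 255 (mod 359)
126^32 ≡ 255^2 = 65025 ≡ 46 (mod 359)
126^64 ≡ 46^2 = 2116 ≡ 321 (mod 359)
126^128 ≡ 321^2 = 103041 ≡ 8 (mod 359)
126^256 ≡ 8^2 = 64 (mod 359)
126^512 ≡ 64^2 = 4096 ≡ 147 (mod 359)
126^1024 ≡ 147^2 = 21609 ≡ 69 (mod 359)
126^1794 = 126^1024 · 126^512 · 126^256 · 126^2 ≡ 69 · 147 · 64 · 80 (mod 359).
Accumulate the product:
69 · 147 = 10143 ≡ 91
91 · 64 = 5824 ≡ 80
80 · 80 = 6400 ≡ 297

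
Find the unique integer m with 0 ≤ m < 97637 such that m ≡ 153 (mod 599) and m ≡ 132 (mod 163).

599⁻¹ mod 163: 599×123 ≡ 1 (mod 163), so 599⁻¹ ≡ 123.
m = 153 + 599×((132 − 153)×123 mod 163) = 153 + 599×25 = 15128.
Check: 15128 mod 599 = 153, 15128 mod 163 = 132. ✓

15128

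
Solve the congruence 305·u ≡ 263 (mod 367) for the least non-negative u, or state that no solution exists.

345

gcd(305, 367) = 1, so a unique solution mod 367 exists.
305⁻¹ ≡ 219 (mod 367).
u ≡ 219·263 ≡ 345 (mod 367).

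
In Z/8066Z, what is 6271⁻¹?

8066 = 1*6271 + 1795
6271 = 3*1795 + 886
1795 = 2*886 + 23
886 = 38*23 + 12
23 = 1*12 + 11
12 = 1*11 + 1
11 = 11*1 + 0
gcd(6271, 8066) = 1, so the inverse exists.
Back-substitute for 1:
1 = 1*12 − 1*11
  = −1*23 + 2*12
  = 2*886 − 77*23
  = −77*1795 + 156*886
  = 156*6271 − 545*1795
  = −545*8066 + 701*6271
So 6271⁻¹ ≡ 701 (mod 8066).

701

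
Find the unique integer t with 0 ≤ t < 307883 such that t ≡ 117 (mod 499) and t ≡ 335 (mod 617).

202711

499⁻¹ mod 617: 499*183 ≡ 1 (mod 617), so 499⁻¹ ≡ 183.
t = 117 + 499*((335 − 117)*183 mod 617) = 117 + 499*406 = 202711.
Check: 202711 mod 499 = 117, 202711 mod 617 = 335. ✓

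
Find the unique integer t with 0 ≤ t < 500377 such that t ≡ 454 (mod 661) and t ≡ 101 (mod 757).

661⁻¹ mod 757: 661*481 ≡ 1 (mod 757), so 661⁻¹ ≡ 481.
t = 454 + 661*((101 − 454)*481 mod 757) = 454 + 661*532 = 352106.

352106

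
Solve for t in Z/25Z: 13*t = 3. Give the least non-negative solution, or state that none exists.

6

gcd(13, 25) = 1, so a unique solution mod 25 exists.
13⁻¹ ≡ 2 (mod 25).
t ≡ 2*3 ≡ 6 (mod 25).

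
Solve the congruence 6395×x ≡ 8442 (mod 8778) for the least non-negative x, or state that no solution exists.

gcd(6395, 8778) = 1, so a unique solution mod 8778 exists.
6395⁻¹ ≡ 7835 (mod 8778).
x ≡ 7835×8442 ≡ 840 (mod 8778).

840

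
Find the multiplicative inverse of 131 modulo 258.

65

258 = 1*131 + 127
131 = 1*127 + 4
127 = 31*4 + 3
4 = 1*3 + 1
3 = 3*1 + 0
gcd(131, 258) = 1, so the inverse exists.
Back-substitute for 1:
1 = 1*4 − 1*3
  = −1*127 + 32*4
  = 32*131 − 33*127
  = −33*258 + 65*131
So 131⁻¹ ≡ 65 (mod 258).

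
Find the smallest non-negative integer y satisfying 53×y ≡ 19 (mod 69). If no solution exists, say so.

gcd(53, 69) = 1, so a unique solution mod 69 exists.
53⁻¹ ≡ 56 (mod 69).
y ≡ 56×19 ≡ 29 (mod 69).

29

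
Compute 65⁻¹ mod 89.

Run the extended Euclidean algorithm:
89 = 1*65 + 24
65 = 2*24 + 17
24 = 1*17 + 7
17 = 2*7 + 3
7 = 2*3 + 1
3 = 3*1 + 0
gcd(65, 89) = 1, so the inverse exists.
Back-substitute for 1:
1 = 1*7 − 2*3
  = −2*17 + 5*7
  = 5*24 − 7*17
  = −7*65 + 19*24
  = 19*89 − 26*65
So 65⁻¹ ≡ −26 ≡ 63 (mod 89).

63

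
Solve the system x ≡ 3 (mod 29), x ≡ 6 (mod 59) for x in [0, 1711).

1540

29⁻¹ mod 59: 29×57 ≡ 1 (mod 59), so 29⁻¹ ≡ 57.
x = 3 + 29×((6 − 3)×57 mod 59) = 3 + 29×53 = 1540.
Check: 1540 mod 29 = 3, 1540 mod 59 = 6. ✓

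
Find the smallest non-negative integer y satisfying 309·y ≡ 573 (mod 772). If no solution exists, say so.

gcd(309, 772) = 1, so a unique solution mod 772 exists.
309⁻¹ ≡ 5 (mod 772).
y ≡ 5·573 ≡ 549 (mod 772).

549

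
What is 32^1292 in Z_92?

1292 in binary is 10100001100, i.e. 1292 = 1024 + 256 + 8 + 4.
32^1 ≡ 32 (mod 92)
32^2 ≡ 32^2 = 1024 ≡ 12 (mod 92)
32^4 ≡ 12^2 = 144 ≡ 52 (mod 92)
32^8 ≡ 52^2 = 2704 ≡ 36 (mod 92)
32^16 ≡ 36^2 = 1296 ≡ 8 (mod 92)
32^32 ≡ 8^2 = 64 (mod 92)
32^64 ≡ 64^2 = 4096 ≡ 48 (mod 92)
32^128 ≡ 48^2 = 2304 ≡ 4 (mod 92)
32^256 ≡ 4^2 = 16 (mod 92)
32^512 ≡ 16^2 = 256 ≡ 72 (mod 92)
32^1024 ≡ 72^2 = 5184 ≡ 32 (mod 92)
32^1292 = 32^1024 · 32^256 · 32^8 · 32^4 ≡ 32 · 16 · 36 · 52 (mod 92).
Accumulate the product:
32 · 16 = 512 ≡ 52
52 · 36 = 1872 ≡ 32
32 · 52 = 1664 ≡ 8

8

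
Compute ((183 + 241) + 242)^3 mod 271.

183 + 241 = 424 ≡ 153 (mod 271)
153 + 242 = 395 ≡ 124 (mod 271)
(124)^3 ≡ 139 (mod 271)

139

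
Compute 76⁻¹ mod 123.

By the extended Euclidean algorithm:
123 = 1×76 + 47
76 = 1×47 + 29
47 = 1×29 + 18
29 = 1×18 + 11
18 = 1×11 + 7
11 = 1×7 + 4
7 = 1×4 + 3
4 = 1×3 + 1
3 = 3×1 + 0
gcd(76, 123) = 1, so the inverse exists.
Back-substitute for 1:
1 = 1×4 − 1×3
  = −1×7 + 2×4
  = 2×11 − 3×7
  = −3×18 + 5×11
  = 5×29 − 8×18
  = −8×47 + 13×29
  = 13×76 − 21×47
  = −21×123 + 34×76
So 76⁻¹ ≡ 34 (mod 123).

34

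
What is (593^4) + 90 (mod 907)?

(593)^4 ≡ 543 (mod 907)
543 + 90 = 633

633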